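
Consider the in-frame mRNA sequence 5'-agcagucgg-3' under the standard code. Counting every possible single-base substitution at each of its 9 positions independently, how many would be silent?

Codon 1 (AGC, Ser): 1 synonymous substitution.
Codon 2 (AGU, Ser): 1 synonymous substitution.
Codon 3 (CGG, Arg): 4 synonymous substitutions.
Total: 1 + 1 + 4 = 6.

6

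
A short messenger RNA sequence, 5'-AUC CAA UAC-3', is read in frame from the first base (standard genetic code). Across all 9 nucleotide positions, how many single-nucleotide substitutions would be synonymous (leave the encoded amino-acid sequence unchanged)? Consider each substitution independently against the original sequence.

Codon 1 (AUC, Ile): 2 synonymous substitutions.
Codon 2 (CAA, Gln): 1 synonymous substitution.
Codon 3 (UAC, Tyr): 1 synonymous substitution.
Total: 2 + 1 + 1 = 4.

4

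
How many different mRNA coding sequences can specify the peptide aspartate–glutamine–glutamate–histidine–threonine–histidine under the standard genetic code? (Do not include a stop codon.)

128

Asp: 2 codons.
Gln: 2 codons.
Glu: 2 codons.
His: 2 codons.
Thr: 4 codons.
His: 2 codons.
2 × 2 × 2 × 2 × 4 × 2 = 128.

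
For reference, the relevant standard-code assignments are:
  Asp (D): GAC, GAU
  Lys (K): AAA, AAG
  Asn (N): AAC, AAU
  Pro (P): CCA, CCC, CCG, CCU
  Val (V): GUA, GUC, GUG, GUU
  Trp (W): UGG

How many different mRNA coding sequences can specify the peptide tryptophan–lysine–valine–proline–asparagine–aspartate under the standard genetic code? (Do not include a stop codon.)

Trp: 1 codon.
Lys: 2 codons.
Val: 4 codons.
Pro: 4 codons.
Asn: 2 codons.
Asp: 2 codons.
1 × 2 × 4 × 4 × 2 × 2 = 128.

128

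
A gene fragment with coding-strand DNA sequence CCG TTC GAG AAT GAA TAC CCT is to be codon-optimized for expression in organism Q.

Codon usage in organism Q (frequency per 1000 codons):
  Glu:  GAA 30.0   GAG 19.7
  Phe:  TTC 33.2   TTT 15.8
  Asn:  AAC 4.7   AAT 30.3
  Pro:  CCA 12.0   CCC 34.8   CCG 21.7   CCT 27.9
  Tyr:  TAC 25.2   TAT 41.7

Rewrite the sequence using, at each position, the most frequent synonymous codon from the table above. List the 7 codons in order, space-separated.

CCC TTC GAA AAT GAA TAT CCC

Codon 1 (Pro): best is CCC at 34.8.
Codon 2 (Phe): best is TTC at 33.2.
Codon 3 (Glu): best is GAA at 30.0.
Codon 4 (Asn): best is AAT at 30.3.
Codon 5 (Glu): best is GAA at 30.0.
Codon 6 (Tyr): best is TAT at 41.7.
Codon 7 (Pro): best is CCC at 34.8.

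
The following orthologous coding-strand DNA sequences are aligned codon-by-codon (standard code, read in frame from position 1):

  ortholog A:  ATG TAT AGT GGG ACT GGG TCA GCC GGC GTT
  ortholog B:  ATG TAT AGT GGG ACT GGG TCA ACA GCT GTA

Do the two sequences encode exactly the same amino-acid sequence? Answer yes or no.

Codon 1: ATG Met / ATG Met — identical.
Codon 2: TAT Tyr / TAT Tyr — identical.
Codon 3: AGT Ser / AGT Ser — identical.
Codon 4: GGG Gly / GGG Gly — identical.
Codon 5: ACT Thr / ACT Thr — identical.
Codon 6: GGG Gly / GGG Gly — identical.
Codon 7: TCA Ser / TCA Ser — identical.
Codon 8: GCC Ala / ACA Thr — nonsynonymous.
Codon 9: GGC Gly / GCT Ala — nonsynonymous.
Codon 10: GTT Val / GTA Val — synonymous.
Nonsynonymous differences: 2 → different protein.

no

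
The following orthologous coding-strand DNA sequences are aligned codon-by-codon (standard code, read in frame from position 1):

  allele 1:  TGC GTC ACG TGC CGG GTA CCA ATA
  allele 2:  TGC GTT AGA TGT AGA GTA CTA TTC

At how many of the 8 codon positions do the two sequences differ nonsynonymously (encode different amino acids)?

3

Codon 1: TGC Cys / TGC Cys — identical.
Codon 2: GTC Val / GTT Val — synonymous.
Codon 3: ACG Thr / AGA Arg — nonsynonymous.
Codon 4: TGC Cys / TGT Cys — synonymous.
Codon 5: CGG Arg / AGA Arg — synonymous.
Codon 6: GTA Val / GTA Val — identical.
Codon 7: CCA Pro / CTA Leu — nonsynonymous.
Codon 8: ATA Ile / TTC Phe — nonsynonymous.
Nonsynonymous differences: 3.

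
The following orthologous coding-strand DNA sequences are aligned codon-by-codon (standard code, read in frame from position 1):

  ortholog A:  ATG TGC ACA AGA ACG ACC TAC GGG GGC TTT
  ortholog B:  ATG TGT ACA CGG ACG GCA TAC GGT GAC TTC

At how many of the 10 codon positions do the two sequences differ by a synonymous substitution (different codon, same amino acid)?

Codon 1: ATG Met / ATG Met — identical.
Codon 2: TGC Cys / TGT Cys — synonymous.
Codon 3: ACA Thr / ACA Thr — identical.
Codon 4: AGA Arg / CGG Arg — synonymous.
Codon 5: ACG Thr / ACG Thr — identical.
Codon 6: ACC Thr / GCA Ala — nonsynonymous.
Codon 7: TAC Tyr / TAC Tyr — identical.
Codon 8: GGG Gly / GGT Gly — synonymous.
Codon 9: GGC Gly / GAC Asp — nonsynonymous.
Codon 10: TTT Phe / TTC Phe — synonymous.
Synonymous differences: 4.

4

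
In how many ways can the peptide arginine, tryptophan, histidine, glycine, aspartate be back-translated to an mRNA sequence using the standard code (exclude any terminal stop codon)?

96

Arg: 6 codons.
Trp: 1 codon.
His: 2 codons.
Gly: 4 codons.
Asp: 2 codons.
6 × 1 × 2 × 4 × 2 = 96.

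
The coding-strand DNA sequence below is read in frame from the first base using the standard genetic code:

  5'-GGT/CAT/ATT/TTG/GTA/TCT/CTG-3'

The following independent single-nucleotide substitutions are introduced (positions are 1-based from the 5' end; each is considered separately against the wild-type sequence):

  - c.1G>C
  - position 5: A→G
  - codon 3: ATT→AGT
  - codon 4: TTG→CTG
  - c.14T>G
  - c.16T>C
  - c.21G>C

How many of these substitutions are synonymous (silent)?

2

Codon 1: GGT (Gly) → CGT (Arg) — missense.
Codon 2: CAT (His) → CGT (Arg) — missense.
Codon 3: ATT (Ile) → AGT (Ser) — missense.
Codon 4: TTG (Leu) → CTG (Leu) — synonymous.
Codon 5: GTA (Val) → GGA (Gly) — missense.
Codon 6: TCT (Ser) → CCT (Pro) — missense.
Codon 7: CTG (Leu) → CTC (Leu) — synonymous.
Synonymous: 2 of 7.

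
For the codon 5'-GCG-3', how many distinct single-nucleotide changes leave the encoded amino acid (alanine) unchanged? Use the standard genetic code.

3

Position 1: none → 0 synonymous.
Position 2: none → 0 synonymous.
Position 3: GCU, GCC, GCA → 3 synonymous.
Total: 0 + 0 + 3 = 3.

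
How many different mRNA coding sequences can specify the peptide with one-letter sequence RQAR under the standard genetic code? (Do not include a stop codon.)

288

Arg: 6 codons.
Gln: 2 codons.
Ala: 4 codons.
Arg: 6 codons.
6 × 2 × 4 × 6 = 288.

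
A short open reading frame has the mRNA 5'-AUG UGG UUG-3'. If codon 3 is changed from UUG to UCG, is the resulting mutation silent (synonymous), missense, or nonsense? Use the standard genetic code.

missense

Position 8 falls in codon 3: UUG → Leu.
After the substitution the codon is UCG → Ser.
Leu ≠ Ser, so this is a missense mutation.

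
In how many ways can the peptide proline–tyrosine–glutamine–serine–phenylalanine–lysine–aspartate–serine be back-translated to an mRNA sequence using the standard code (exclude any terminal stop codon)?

4608

Pro: 4 codons.
Tyr: 2 codons.
Gln: 2 codons.
Ser: 6 codons.
Phe: 2 codons.
Lys: 2 codons.
Asp: 2 codons.
Ser: 6 codons.
4 × 2 × 2 × 6 × 2 × 2 × 2 × 6 = 4608.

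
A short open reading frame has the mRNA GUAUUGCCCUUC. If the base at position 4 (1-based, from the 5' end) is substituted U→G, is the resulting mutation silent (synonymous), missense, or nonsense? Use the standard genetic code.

missense

Position 4 falls in codon 2: UUG → Leu.
After the substitution the codon is GUG → Val.
Leu ≠ Val, so this is a missense mutation.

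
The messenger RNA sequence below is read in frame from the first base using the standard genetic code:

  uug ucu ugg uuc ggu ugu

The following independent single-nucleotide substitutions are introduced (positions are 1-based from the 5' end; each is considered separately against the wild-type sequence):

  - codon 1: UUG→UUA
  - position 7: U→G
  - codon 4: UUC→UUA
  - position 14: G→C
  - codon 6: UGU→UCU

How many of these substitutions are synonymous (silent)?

Codon 1: UUG (Leu) → UUA (Leu) — synonymous.
Codon 3: UGG (Trp) → GGG (Gly) — missense.
Codon 4: UUC (Phe) → UUA (Leu) — missense.
Codon 5: GGU (Gly) → GCU (Ala) — missense.
Codon 6: UGU (Cys) → UCU (Ser) — missense.
Synonymous: 1 of 5.

1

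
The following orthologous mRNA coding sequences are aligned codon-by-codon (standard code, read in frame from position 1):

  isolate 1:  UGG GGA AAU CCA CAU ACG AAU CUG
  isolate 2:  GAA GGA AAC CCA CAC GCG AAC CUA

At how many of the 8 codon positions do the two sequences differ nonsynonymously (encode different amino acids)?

2

Codon 1: UGG Trp / GAA Glu — nonsynonymous.
Codon 2: GGA Gly / GGA Gly — identical.
Codon 3: AAU Asn / AAC Asn — synonymous.
Codon 4: CCA Pro / CCA Pro — identical.
Codon 5: CAU His / CAC His — synonymous.
Codon 6: ACG Thr / GCG Ala — nonsynonymous.
Codon 7: AAU Asn / AAC Asn — synonymous.
Codon 8: CUG Leu / CUA Leu — synonymous.
Nonsynonymous differences: 2.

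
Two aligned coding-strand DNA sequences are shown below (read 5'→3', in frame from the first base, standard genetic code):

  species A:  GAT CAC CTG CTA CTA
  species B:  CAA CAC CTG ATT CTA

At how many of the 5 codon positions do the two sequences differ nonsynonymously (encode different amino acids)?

Codon 1: GAT Asp / CAA Gln — nonsynonymous.
Codon 2: CAC His / CAC His — identical.
Codon 3: CTG Leu / CTG Leu — identical.
Codon 4: CTA Leu / ATT Ile — nonsynonymous.
Codon 5: CTA Leu / CTA Leu — identical.
Nonsynonymous differences: 2.

2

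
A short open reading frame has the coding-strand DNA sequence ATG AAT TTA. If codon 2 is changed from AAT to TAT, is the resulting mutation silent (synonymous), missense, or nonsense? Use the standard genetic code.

Position 4 falls in codon 2: AAT → Asn.
After the substitution the codon is TAT → Tyr.
Asn ≠ Tyr, so this is a missense mutation.

missense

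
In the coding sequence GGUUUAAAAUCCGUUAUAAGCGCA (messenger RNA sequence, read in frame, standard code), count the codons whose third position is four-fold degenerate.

Codon 1 GGU (Gly): third position 4-fold.
Codon 2 UUA (Leu): third position 2-fold.
Codon 3 AAA (Lys): third position 2-fold.
Codon 4 UCC (Ser): third position 4-fold.
Codon 5 GUU (Val): third position 4-fold.
Codon 6 AUA (Ile): third position 3-fold.
Codon 7 AGC (Ser): third position 2-fold.
Codon 8 GCA (Ala): third position 4-fold.
Four-fold degenerate third positions: 4.

4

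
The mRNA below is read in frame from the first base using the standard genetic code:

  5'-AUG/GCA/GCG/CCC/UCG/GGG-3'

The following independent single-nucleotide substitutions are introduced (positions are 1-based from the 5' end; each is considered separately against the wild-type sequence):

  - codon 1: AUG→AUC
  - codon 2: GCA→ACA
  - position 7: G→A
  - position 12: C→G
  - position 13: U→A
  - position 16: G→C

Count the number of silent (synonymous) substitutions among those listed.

Codon 1: AUG (Met) → AUC (Ile) — missense.
Codon 2: GCA (Ala) → ACA (Thr) — missense.
Codon 3: GCG (Ala) → ACG (Thr) — missense.
Codon 4: CCC (Pro) → CCG (Pro) — synonymous.
Codon 5: UCG (Ser) → ACG (Thr) — missense.
Codon 6: GGG (Gly) → CGG (Arg) — missense.
Synonymous: 1 of 6.

1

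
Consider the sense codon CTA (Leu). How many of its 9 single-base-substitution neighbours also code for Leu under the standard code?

4

Position 1: TTA → 1 synonymous.
Position 2: none → 0 synonymous.
Position 3: CTT, CTC, CTG → 3 synonymous.
Total: 1 + 0 + 3 = 4.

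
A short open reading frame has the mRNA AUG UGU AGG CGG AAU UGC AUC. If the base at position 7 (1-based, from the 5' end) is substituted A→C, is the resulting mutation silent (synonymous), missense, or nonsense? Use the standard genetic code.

silent

Position 7 falls in codon 3: AGG → Arg.
After the substitution the codon is CGG → Arg.
Both encode Arg, so the change is synonymous.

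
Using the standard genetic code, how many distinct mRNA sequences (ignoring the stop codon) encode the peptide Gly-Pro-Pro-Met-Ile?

Gly: 4 codons.
Pro: 4 codons.
Pro: 4 codons.
Met: 1 codon.
Ile: 3 codons.
4 × 4 × 4 × 1 × 3 = 192.

192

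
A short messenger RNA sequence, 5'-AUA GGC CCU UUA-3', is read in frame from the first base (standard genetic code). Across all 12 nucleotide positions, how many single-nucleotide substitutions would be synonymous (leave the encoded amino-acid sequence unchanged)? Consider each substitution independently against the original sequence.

10

Codon 1 (AUA, Ile): 2 synonymous substitutions.
Codon 2 (GGC, Gly): 3 synonymous substitutions.
Codon 3 (CCU, Pro): 3 synonymous substitutions.
Codon 4 (UUA, Leu): 2 synonymous substitutions.
Total: 2 + 3 + 3 + 2 = 10.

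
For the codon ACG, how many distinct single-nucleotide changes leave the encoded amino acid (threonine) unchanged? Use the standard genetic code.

3

Position 1: none → 0 synonymous.
Position 2: none → 0 synonymous.
Position 3: ACU, ACC, ACA → 3 synonymous.
Total: 0 + 0 + 3 = 3.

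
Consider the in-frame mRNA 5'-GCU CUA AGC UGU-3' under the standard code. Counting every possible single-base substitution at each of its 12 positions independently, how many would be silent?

Codon 1 (GCU, Ala): 3 synonymous substitutions.
Codon 2 (CUA, Leu): 4 synonymous substitutions.
Codon 3 (AGC, Ser): 1 synonymous substitution.
Codon 4 (UGU, Cys): 1 synonymous substitution.
Total: 3 + 4 + 1 + 1 = 9.

9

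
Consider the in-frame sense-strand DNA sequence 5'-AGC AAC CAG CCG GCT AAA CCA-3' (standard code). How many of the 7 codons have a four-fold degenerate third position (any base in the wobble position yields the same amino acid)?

Codon 1 AGC (Ser): third position 2-fold.
Codon 2 AAC (Asn): third position 2-fold.
Codon 3 CAG (Gln): third position 2-fold.
Codon 4 CCG (Pro): third position 4-fold.
Codon 5 GCT (Ala): third position 4-fold.
Codon 6 AAA (Lys): third position 2-fold.
Codon 7 CCA (Pro): third position 4-fold.
Four-fold degenerate third positions: 3.

3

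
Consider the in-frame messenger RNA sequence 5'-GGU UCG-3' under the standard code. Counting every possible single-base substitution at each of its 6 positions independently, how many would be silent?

Codon 1 (GGU, Gly): 3 synonymous substitutions.
Codon 2 (UCG, Ser): 3 synonymous substitutions.
Total: 3 + 3 = 6.

6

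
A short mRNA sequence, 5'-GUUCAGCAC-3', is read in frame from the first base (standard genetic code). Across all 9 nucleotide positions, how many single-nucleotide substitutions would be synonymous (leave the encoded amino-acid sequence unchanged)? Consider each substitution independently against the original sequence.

Codon 1 (GUU, Val): 3 synonymous substitutions.
Codon 2 (CAG, Gln): 1 synonymous substitution.
Codon 3 (CAC, His): 1 synonymous substitution.
Total: 3 + 1 + 1 = 5.

5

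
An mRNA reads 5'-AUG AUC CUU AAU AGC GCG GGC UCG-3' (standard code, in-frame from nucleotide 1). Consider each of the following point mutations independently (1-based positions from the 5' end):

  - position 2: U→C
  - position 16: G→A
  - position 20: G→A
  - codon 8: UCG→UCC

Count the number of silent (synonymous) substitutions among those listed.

1

Codon 1: AUG (Met) → ACG (Thr) — missense.
Codon 6: GCG (Ala) → ACG (Thr) — missense.
Codon 7: GGC (Gly) → GAC (Asp) — missense.
Codon 8: UCG (Ser) → UCC (Ser) — synonymous.
Synonymous: 1 of 4.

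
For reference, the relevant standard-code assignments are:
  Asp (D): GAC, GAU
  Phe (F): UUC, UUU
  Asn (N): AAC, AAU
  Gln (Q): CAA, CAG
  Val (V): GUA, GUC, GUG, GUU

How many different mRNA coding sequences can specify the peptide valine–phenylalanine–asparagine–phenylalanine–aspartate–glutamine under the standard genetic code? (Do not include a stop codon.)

128

Val: 4 codons.
Phe: 2 codons.
Asn: 2 codons.
Phe: 2 codons.
Asp: 2 codons.
Gln: 2 codons.
4 × 2 × 2 × 2 × 2 × 2 = 128.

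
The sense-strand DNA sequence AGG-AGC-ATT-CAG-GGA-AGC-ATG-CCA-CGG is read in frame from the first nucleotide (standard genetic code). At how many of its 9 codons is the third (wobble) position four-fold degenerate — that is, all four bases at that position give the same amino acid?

3

Codon 1 AGG (Arg): third position 2-fold.
Codon 2 AGC (Ser): third position 2-fold.
Codon 3 ATT (Ile): third position 3-fold.
Codon 4 CAG (Gln): third position 2-fold.
Codon 5 GGA (Gly): third position 4-fold.
Codon 6 AGC (Ser): third position 2-fold.
Codon 7 ATG (Met): third position 1-fold.
Codon 8 CCA (Pro): third position 4-fold.
Codon 9 CGG (Arg): third position 4-fold.
Four-fold degenerate third positions: 3.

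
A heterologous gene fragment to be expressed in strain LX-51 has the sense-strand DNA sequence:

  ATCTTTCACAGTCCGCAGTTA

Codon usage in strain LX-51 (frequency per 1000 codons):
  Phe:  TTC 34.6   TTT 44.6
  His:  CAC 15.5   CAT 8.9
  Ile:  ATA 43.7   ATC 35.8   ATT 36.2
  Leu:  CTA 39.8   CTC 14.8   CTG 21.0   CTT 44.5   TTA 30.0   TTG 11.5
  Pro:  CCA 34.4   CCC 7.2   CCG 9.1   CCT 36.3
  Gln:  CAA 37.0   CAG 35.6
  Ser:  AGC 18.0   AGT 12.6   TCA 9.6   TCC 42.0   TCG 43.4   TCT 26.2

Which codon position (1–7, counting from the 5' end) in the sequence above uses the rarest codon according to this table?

5

Codon 1 ATC (Ile): 35.8 per 1000.
Codon 2 TTT (Phe): 44.6 per 1000.
Codon 3 CAC (His): 15.5 per 1000.
Codon 4 AGT (Ser): 12.6 per 1000.
Codon 5 CCG (Pro): 9.1 per 1000.
Codon 6 CAG (Gln): 35.6 per 1000.
Codon 7 TTA (Leu): 30.0 per 1000.
Lowest frequency is 9.1 at codon 5.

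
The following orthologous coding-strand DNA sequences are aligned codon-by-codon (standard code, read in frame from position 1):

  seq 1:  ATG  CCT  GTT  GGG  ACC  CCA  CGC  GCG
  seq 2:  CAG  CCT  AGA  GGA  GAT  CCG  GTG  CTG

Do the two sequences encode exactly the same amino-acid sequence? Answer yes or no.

Codon 1: ATG Met / CAG Gln — nonsynonymous.
Codon 2: CCT Pro / CCT Pro — identical.
Codon 3: GTT Val / AGA Arg — nonsynonymous.
Codon 4: GGG Gly / GGA Gly — synonymous.
Codon 5: ACC Thr / GAT Asp — nonsynonymous.
Codon 6: CCA Pro / CCG Pro — synonymous.
Codon 7: CGC Arg / GTG Val — nonsynonymous.
Codon 8: GCG Ala / CTG Leu — nonsynonymous.
Nonsynonymous differences: 5 → different protein.

no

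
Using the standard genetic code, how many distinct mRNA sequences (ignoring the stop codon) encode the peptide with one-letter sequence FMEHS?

Phe: 2 codons.
Met: 1 codon.
Glu: 2 codons.
His: 2 codons.
Ser: 6 codons.
2 × 1 × 2 × 2 × 6 = 48.

48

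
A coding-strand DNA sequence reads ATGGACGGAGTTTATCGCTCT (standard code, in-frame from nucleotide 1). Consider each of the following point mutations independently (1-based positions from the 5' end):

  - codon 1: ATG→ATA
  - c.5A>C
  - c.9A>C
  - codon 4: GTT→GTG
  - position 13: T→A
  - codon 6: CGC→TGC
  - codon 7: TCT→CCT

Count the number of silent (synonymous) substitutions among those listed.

2

Codon 1: ATG (Met) → ATA (Ile) — missense.
Codon 2: GAC (Asp) → GCC (Ala) — missense.
Codon 3: GGA (Gly) → GGC (Gly) — synonymous.
Codon 4: GTT (Val) → GTG (Val) — synonymous.
Codon 5: TAT (Tyr) → AAT (Asn) — missense.
Codon 6: CGC (Arg) → TGC (Cys) — missense.
Codon 7: TCT (Ser) → CCT (Pro) — missense.
Synonymous: 2 of 7.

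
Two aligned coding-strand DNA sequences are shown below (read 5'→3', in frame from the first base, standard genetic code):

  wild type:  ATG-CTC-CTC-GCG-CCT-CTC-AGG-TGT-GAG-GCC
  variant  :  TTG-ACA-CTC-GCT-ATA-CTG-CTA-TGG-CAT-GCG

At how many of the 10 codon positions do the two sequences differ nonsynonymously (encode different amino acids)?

6

Codon 1: ATG Met / TTG Leu — nonsynonymous.
Codon 2: CTC Leu / ACA Thr — nonsynonymous.
Codon 3: CTC Leu / CTC Leu — identical.
Codon 4: GCG Ala / GCT Ala — synonymous.
Codon 5: CCT Pro / ATA Ile — nonsynonymous.
Codon 6: CTC Leu / CTG Leu — synonymous.
Codon 7: AGG Arg / CTA Leu — nonsynonymous.
Codon 8: TGT Cys / TGG Trp — nonsynonymous.
Codon 9: GAG Glu / CAT His — nonsynonymous.
Codon 10: GCC Ala / GCG Ala — synonymous.
Nonsynonymous differences: 6.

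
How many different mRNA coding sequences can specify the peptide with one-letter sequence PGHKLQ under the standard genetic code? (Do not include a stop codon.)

Pro: 4 codons.
Gly: 4 codons.
His: 2 codons.
Lys: 2 codons.
Leu: 6 codons.
Gln: 2 codons.
4 × 4 × 2 × 2 × 6 × 2 = 768.

768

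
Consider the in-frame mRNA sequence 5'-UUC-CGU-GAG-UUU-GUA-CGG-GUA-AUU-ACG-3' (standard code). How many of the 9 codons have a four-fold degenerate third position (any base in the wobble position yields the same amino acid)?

5

Codon 1 UUC (Phe): third position 2-fold.
Codon 2 CGU (Arg): third position 4-fold.
Codon 3 GAG (Glu): third position 2-fold.
Codon 4 UUU (Phe): third position 2-fold.
Codon 5 GUA (Val): third position 4-fold.
Codon 6 CGG (Arg): third position 4-fold.
Codon 7 GUA (Val): third position 4-fold.
Codon 8 AUU (Ile): third position 3-fold.
Codon 9 ACG (Thr): third position 4-fold.
Four-fold degenerate third positions: 5.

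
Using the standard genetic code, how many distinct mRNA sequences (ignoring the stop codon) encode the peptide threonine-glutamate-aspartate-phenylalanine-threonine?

128

Thr: 4 codons.
Glu: 2 codons.
Asp: 2 codons.
Phe: 2 codons.
Thr: 4 codons.
4 × 2 × 2 × 2 × 4 = 128.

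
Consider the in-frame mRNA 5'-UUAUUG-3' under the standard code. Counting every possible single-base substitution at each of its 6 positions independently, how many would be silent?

Codon 1 (UUA, Leu): 2 synonymous substitutions.
Codon 2 (UUG, Leu): 2 synonymous substitutions.
Total: 2 + 2 = 4.

4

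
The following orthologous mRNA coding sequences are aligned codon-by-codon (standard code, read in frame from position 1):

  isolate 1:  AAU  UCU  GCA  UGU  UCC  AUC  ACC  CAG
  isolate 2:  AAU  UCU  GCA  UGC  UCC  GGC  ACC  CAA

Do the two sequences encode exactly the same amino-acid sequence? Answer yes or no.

Codon 1: AAU Asn / AAU Asn — identical.
Codon 2: UCU Ser / UCU Ser — identical.
Codon 3: GCA Ala / GCA Ala — identical.
Codon 4: UGU Cys / UGC Cys — synonymous.
Codon 5: UCC Ser / UCC Ser — identical.
Codon 6: AUC Ile / GGC Gly — nonsynonymous.
Codon 7: ACC Thr / ACC Thr — identical.
Codon 8: CAG Gln / CAA Gln — synonymous.
Nonsynonymous differences: 1 → different protein.

no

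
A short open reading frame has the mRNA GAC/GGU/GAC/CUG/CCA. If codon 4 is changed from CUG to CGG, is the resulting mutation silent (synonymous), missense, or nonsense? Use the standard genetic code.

missense

Position 11 falls in codon 4: CUG → Leu.
After the substitution the codon is CGG → Arg.
Leu ≠ Arg, so this is a missense mutation.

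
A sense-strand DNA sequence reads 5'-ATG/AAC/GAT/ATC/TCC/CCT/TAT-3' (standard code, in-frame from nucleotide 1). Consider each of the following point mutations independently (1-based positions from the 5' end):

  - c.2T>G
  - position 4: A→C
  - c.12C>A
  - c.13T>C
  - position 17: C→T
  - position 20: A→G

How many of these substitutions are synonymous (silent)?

1

Codon 1: ATG (Met) → AGG (Arg) — missense.
Codon 2: AAC (Asn) → CAC (His) — missense.
Codon 4: ATC (Ile) → ATA (Ile) — synonymous.
Codon 5: TCC (Ser) → CCC (Pro) — missense.
Codon 6: CCT (Pro) → CTT (Leu) — missense.
Codon 7: TAT (Tyr) → TGT (Cys) — missense.
Synonymous: 1 of 6.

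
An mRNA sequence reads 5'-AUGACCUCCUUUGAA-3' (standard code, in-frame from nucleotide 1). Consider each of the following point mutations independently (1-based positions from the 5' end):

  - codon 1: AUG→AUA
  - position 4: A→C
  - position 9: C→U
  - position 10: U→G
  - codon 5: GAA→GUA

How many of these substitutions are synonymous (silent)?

Codon 1: AUG (Met) → AUA (Ile) — missense.
Codon 2: ACC (Thr) → CCC (Pro) — missense.
Codon 3: UCC (Ser) → UCU (Ser) — synonymous.
Codon 4: UUU (Phe) → GUU (Val) — missense.
Codon 5: GAA (Glu) → GUA (Val) — missense.
Synonymous: 1 of 5.

1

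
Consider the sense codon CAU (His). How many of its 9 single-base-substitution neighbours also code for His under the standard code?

1

Position 1: none → 0 synonymous.
Position 2: none → 0 synonymous.
Position 3: CAC → 1 synonymous.
Total: 0 + 0 + 1 = 1.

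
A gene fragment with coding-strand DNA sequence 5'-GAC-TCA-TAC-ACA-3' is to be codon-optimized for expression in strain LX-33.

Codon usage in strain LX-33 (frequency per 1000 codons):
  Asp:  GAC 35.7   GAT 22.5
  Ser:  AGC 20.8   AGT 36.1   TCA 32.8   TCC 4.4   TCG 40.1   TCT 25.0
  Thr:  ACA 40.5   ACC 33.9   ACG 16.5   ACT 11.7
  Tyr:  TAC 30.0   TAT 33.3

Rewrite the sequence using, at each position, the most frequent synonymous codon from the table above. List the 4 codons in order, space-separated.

GAC TCG TAT ACA

Codon 1 (Asp): best is GAC at 35.7.
Codon 2 (Ser): best is TCG at 40.1.
Codon 3 (Tyr): best is TAT at 33.3.
Codon 4 (Thr): best is ACA at 40.5.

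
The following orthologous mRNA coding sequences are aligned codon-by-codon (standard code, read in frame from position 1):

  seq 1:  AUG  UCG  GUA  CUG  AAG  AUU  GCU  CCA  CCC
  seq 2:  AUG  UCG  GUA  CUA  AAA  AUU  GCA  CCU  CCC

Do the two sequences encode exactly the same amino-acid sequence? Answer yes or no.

Codon 1: AUG Met / AUG Met — identical.
Codon 2: UCG Ser / UCG Ser — identical.
Codon 3: GUA Val / GUA Val — identical.
Codon 4: CUG Leu / CUA Leu — synonymous.
Codon 5: AAG Lys / AAA Lys — synonymous.
Codon 6: AUU Ile / AUU Ile — identical.
Codon 7: GCU Ala / GCA Ala — synonymous.
Codon 8: CCA Pro / CCU Pro — synonymous.
Codon 9: CCC Pro / CCC Pro — identical.
Nonsynonymous differences: 0 → same protein.

yes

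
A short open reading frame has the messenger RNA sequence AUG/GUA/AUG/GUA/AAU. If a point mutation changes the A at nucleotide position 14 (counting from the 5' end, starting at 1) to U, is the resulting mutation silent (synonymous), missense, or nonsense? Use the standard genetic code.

Position 14 falls in codon 5: AAU → Asn.
After the substitution the codon is AUU → Ile.
Asn ≠ Ile, so this is a missense mutation.

missense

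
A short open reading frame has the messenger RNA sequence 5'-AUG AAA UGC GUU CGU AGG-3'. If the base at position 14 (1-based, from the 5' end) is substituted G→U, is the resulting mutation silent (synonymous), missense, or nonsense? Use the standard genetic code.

missense

Position 14 falls in codon 5: CGU → Arg.
After the substitution the codon is CUU → Leu.
Arg ≠ Leu, so this is a missense mutation.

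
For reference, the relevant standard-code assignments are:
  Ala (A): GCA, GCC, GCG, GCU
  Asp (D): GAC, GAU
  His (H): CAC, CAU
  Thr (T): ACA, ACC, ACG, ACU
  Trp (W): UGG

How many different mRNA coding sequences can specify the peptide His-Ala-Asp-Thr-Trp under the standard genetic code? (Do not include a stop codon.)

64

His: 2 codons.
Ala: 4 codons.
Asp: 2 codons.
Thr: 4 codons.
Trp: 1 codon.
2 × 4 × 2 × 4 × 1 = 64.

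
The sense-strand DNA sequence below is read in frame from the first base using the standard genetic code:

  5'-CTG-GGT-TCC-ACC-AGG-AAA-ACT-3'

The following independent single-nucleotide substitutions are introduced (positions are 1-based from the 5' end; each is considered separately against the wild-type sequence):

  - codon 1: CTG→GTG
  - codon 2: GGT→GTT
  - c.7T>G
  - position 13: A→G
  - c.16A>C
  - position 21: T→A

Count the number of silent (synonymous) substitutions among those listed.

1

Codon 1: CTG (Leu) → GTG (Val) — missense.
Codon 2: GGT (Gly) → GTT (Val) — missense.
Codon 3: TCC (Ser) → GCC (Ala) — missense.
Codon 5: AGG (Arg) → GGG (Gly) — missense.
Codon 6: AAA (Lys) → CAA (Gln) — missense.
Codon 7: ACT (Thr) → ACA (Thr) — synonymous.
Synonymous: 1 of 6.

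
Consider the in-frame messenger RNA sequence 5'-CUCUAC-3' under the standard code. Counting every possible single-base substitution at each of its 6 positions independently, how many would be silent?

Codon 1 (CUC, Leu): 3 synonymous substitutions.
Codon 2 (UAC, Tyr): 1 synonymous substitution.
Total: 3 + 1 = 4.

4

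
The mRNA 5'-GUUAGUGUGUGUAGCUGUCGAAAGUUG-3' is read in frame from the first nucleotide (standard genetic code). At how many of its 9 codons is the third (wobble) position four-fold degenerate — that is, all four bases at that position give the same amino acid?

Codon 1 GUU (Val): third position 4-fold.
Codon 2 AGU (Ser): third position 2-fold.
Codon 3 GUG (Val): third position 4-fold.
Codon 4 UGU (Cys): third position 2-fold.
Codon 5 AGC (Ser): third position 2-fold.
Codon 6 UGU (Cys): third position 2-fold.
Codon 7 CGA (Arg): third position 4-fold.
Codon 8 AAG (Lys): third position 2-fold.
Codon 9 UUG (Leu): third position 2-fold.
Four-fold degenerate third positions: 3.

3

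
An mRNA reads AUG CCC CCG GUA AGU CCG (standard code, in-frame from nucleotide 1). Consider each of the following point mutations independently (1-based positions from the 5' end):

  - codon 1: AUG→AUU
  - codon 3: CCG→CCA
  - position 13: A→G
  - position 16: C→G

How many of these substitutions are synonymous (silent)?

1

Codon 1: AUG (Met) → AUU (Ile) — missense.
Codon 3: CCG (Pro) → CCA (Pro) — synonymous.
Codon 5: AGU (Ser) → GGU (Gly) — missense.
Codon 6: CCG (Pro) → GCG (Ala) — missense.
Synonymous: 1 of 4.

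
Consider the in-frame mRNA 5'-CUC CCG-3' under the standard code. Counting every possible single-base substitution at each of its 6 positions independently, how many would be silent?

Codon 1 (CUC, Leu): 3 synonymous substitutions.
Codon 2 (CCG, Pro): 3 synonymous substitutions.
Total: 3 + 3 = 6.

6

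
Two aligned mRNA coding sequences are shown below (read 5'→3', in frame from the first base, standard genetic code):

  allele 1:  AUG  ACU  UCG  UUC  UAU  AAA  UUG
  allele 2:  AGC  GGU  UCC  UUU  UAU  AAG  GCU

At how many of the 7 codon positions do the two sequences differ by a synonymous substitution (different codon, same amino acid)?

3

Codon 1: AUG Met / AGC Ser — nonsynonymous.
Codon 2: ACU Thr / GGU Gly — nonsynonymous.
Codon 3: UCG Ser / UCC Ser — synonymous.
Codon 4: UUC Phe / UUU Phe — synonymous.
Codon 5: UAU Tyr / UAU Tyr — identical.
Codon 6: AAA Lys / AAG Lys — synonymous.
Codon 7: UUG Leu / GCU Ala — nonsynonymous.
Synonymous differences: 3.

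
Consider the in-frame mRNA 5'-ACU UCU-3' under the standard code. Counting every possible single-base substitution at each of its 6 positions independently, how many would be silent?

Codon 1 (ACU, Thr): 3 synonymous substitutions.
Codon 2 (UCU, Ser): 3 synonymous substitutions.
Total: 3 + 3 = 6.

6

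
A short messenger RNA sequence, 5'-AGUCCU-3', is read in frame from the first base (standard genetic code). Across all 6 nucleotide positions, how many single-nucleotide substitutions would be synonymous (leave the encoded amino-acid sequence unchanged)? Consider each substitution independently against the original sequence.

Codon 1 (AGU, Ser): 1 synonymous substitution.
Codon 2 (CCU, Pro): 3 synonymous substitutions.
Total: 1 + 3 = 4.

4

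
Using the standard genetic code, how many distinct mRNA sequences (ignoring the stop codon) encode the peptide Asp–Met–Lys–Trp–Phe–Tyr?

16

Asp: 2 codons.
Met: 1 codon.
Lys: 2 codons.
Trp: 1 codon.
Phe: 2 codons.
Tyr: 2 codons.
2 × 1 × 2 × 1 × 2 × 2 = 16.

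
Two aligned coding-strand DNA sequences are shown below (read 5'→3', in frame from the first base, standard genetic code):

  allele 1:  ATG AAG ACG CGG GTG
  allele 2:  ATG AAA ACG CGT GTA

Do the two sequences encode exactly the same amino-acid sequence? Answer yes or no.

Codon 1: ATG Met / ATG Met — identical.
Codon 2: AAG Lys / AAA Lys — synonymous.
Codon 3: ACG Thr / ACG Thr — identical.
Codon 4: CGG Arg / CGT Arg — synonymous.
Codon 5: GTG Val / GTA Val — synonymous.
Nonsynonymous differences: 0 → same protein.

yes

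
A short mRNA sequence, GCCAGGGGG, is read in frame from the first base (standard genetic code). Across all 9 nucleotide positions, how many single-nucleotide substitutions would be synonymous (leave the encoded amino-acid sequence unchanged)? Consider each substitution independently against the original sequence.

Codon 1 (GCC, Ala): 3 synonymous substitutions.
Codon 2 (AGG, Arg): 2 synonymous substitutions.
Codon 3 (GGG, Gly): 3 synonymous substitutions.
Total: 3 + 2 + 3 = 8.

8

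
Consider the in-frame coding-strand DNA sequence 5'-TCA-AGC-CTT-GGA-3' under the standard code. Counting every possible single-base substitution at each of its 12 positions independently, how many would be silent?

10

Codon 1 (TCA, Ser): 3 synonymous substitutions.
Codon 2 (AGC, Ser): 1 synonymous substitution.
Codon 3 (CTT, Leu): 3 synonymous substitutions.
Codon 4 (GGA, Gly): 3 synonymous substitutions.
Total: 3 + 1 + 3 + 3 = 10.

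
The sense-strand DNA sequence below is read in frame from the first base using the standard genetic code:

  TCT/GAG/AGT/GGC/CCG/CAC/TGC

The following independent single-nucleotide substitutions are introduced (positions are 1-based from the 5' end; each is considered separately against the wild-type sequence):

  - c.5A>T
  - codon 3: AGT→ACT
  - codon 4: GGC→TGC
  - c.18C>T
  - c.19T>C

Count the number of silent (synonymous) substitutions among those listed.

Codon 2: GAG (Glu) → GTG (Val) — missense.
Codon 3: AGT (Ser) → ACT (Thr) — missense.
Codon 4: GGC (Gly) → TGC (Cys) — missense.
Codon 6: CAC (His) → CAT (His) — synonymous.
Codon 7: TGC (Cys) → CGC (Arg) — missense.
Synonymous: 1 of 5.

1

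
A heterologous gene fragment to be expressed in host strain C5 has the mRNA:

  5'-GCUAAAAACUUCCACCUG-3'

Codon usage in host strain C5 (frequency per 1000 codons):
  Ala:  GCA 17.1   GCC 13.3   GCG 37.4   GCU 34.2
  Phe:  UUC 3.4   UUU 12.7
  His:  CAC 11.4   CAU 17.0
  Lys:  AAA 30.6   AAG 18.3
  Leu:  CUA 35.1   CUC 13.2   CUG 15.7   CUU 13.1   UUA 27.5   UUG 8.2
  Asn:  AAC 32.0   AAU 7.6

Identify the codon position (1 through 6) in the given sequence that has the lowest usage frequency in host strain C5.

Codon 1 GCU (Ala): 34.2 per 1000.
Codon 2 AAA (Lys): 30.6 per 1000.
Codon 3 AAC (Asn): 32.0 per 1000.
Codon 4 UUC (Phe): 3.4 per 1000.
Codon 5 CAC (His): 11.4 per 1000.
Codon 6 CUG (Leu): 15.7 per 1000.
Lowest frequency is 3.4 at codon 4.

4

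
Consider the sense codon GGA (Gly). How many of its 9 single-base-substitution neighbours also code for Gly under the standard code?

3

Position 1: none → 0 synonymous.
Position 2: none → 0 synonymous.
Position 3: GGU, GGC, GGG → 3 synonymous.
Total: 0 + 0 + 3 = 3.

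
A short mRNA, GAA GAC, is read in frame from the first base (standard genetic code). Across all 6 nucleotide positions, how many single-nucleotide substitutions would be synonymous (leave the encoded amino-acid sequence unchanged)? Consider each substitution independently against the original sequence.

2

Codon 1 (GAA, Glu): 1 synonymous substitution.
Codon 2 (GAC, Asp): 1 synonymous substitution.
Total: 1 + 1 = 2.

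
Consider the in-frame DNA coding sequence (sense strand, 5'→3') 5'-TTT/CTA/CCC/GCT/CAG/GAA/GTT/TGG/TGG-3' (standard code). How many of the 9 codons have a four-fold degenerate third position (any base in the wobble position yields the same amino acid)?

Codon 1 TTT (Phe): third position 2-fold.
Codon 2 CTA (Leu): third position 4-fold.
Codon 3 CCC (Pro): third position 4-fold.
Codon 4 GCT (Ala): third position 4-fold.
Codon 5 CAG (Gln): third position 2-fold.
Codon 6 GAA (Glu): third position 2-fold.
Codon 7 GTT (Val): third position 4-fold.
Codon 8 TGG (Trp): third position 1-fold.
Codon 9 TGG (Trp): third position 1-fold.
Four-fold degenerate third positions: 4.

4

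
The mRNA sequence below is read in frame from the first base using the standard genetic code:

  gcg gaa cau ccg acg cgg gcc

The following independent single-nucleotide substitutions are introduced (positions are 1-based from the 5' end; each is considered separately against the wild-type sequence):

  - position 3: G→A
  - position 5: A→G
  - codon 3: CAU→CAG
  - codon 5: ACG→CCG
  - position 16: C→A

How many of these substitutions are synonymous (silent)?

Codon 1: GCG (Ala) → GCA (Ala) — synonymous.
Codon 2: GAA (Glu) → GGA (Gly) — missense.
Codon 3: CAU (His) → CAG (Gln) — missense.
Codon 5: ACG (Thr) → CCG (Pro) — missense.
Codon 6: CGG (Arg) → AGG (Arg) — synonymous.
Synonymous: 2 of 5.

2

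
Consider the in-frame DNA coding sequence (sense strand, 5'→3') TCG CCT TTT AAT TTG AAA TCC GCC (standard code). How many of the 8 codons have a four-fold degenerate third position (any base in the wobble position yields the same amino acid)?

4

Codon 1 TCG (Ser): third position 4-fold.
Codon 2 CCT (Pro): third position 4-fold.
Codon 3 TTT (Phe): third position 2-fold.
Codon 4 AAT (Asn): third position 2-fold.
Codon 5 TTG (Leu): third position 2-fold.
Codon 6 AAA (Lys): third position 2-fold.
Codon 7 TCC (Ser): third position 4-fold.
Codon 8 GCC (Ala): third position 4-fold.
Four-fold degenerate third positions: 4.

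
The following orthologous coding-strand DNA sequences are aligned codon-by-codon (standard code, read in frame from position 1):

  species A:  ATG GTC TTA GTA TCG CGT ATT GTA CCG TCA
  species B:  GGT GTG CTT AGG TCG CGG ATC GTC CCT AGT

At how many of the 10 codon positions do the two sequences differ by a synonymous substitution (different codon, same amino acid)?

Codon 1: ATG Met / GGT Gly — nonsynonymous.
Codon 2: GTC Val / GTG Val — synonymous.
Codon 3: TTA Leu / CTT Leu — synonymous.
Codon 4: GTA Val / AGG Arg — nonsynonymous.
Codon 5: TCG Ser / TCG Ser — identical.
Codon 6: CGT Arg / CGG Arg — synonymous.
Codon 7: ATT Ile / ATC Ile — synonymous.
Codon 8: GTA Val / GTC Val — synonymous.
Codon 9: CCG Pro / CCT Pro — synonymous.
Codon 10: TCA Ser / AGT Ser — synonymous.
Synonymous differences: 7.

7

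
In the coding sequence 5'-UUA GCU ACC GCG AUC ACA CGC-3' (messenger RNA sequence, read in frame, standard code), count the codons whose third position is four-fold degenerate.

Codon 1 UUA (Leu): third position 2-fold.
Codon 2 GCU (Ala): third position 4-fold.
Codon 3 ACC (Thr): third position 4-fold.
Codon 4 GCG (Ala): third position 4-fold.
Codon 5 AUC (Ile): third position 3-fold.
Codon 6 ACA (Thr): third position 4-fold.
Codon 7 CGC (Arg): third position 4-fold.
Four-fold degenerate third positions: 5.

5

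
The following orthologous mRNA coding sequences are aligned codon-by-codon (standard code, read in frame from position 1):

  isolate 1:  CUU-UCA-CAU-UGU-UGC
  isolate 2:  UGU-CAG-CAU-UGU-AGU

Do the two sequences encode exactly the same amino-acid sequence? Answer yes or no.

no

Codon 1: CUU Leu / UGU Cys — nonsynonymous.
Codon 2: UCA Ser / CAG Gln — nonsynonymous.
Codon 3: CAU His / CAU His — identical.
Codon 4: UGU Cys / UGU Cys — identical.
Codon 5: UGC Cys / AGU Ser — nonsynonymous.
Nonsynonymous differences: 3 → different protein.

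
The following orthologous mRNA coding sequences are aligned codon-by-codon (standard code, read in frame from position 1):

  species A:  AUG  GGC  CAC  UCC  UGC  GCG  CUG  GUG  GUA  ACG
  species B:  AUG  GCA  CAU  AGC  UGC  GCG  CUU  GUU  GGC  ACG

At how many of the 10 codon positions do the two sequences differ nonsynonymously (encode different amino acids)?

Codon 1: AUG Met / AUG Met — identical.
Codon 2: GGC Gly / GCA Ala — nonsynonymous.
Codon 3: CAC His / CAU His — synonymous.
Codon 4: UCC Ser / AGC Ser — synonymous.
Codon 5: UGC Cys / UGC Cys — identical.
Codon 6: GCG Ala / GCG Ala — identical.
Codon 7: CUG Leu / CUU Leu — synonymous.
Codon 8: GUG Val / GUU Val — synonymous.
Codon 9: GUA Val / GGC Gly — nonsynonymous.
Codon 10: ACG Thr / ACG Thr — identical.
Nonsynonymous differences: 2.

2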